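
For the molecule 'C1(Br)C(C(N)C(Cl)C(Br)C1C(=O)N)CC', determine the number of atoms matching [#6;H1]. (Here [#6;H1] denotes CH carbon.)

6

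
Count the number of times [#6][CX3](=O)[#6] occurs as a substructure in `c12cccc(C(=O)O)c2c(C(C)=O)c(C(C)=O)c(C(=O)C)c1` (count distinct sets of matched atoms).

3

[#6][CX3](=O)[#6] is the SMARTS for a ketone: a carbonyl carbon (no H) flanked by two carbons.
The molecule carries 3 separate instances of an acetyl/ketone group (-C(=O)CH3) meeting every constraint; each maps to a distinct set of atoms, giving 3 matches.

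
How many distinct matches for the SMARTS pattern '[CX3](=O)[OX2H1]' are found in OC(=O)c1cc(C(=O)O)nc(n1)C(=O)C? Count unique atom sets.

[CX3](=O)[OX2H1] is the SMARTS for a carboxylic acid: an sp2 carbon double-bonded to O and single-bonded to an -OH oxygen.
The molecule carries 2 separate instances of a carboxylic acid group (-C(=O)OH) meeting every constraint; each maps to a distinct set of atoms, giving 2 matches.

2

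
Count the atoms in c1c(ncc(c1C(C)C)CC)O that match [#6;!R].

The query [#6;!R] means: carbon not in any ring.
Check the 12 heavy atoms by environment: 1× n (aromatic, in 6-ring) → no; 5× c (aromatic, in 6-ring) → no; 5× C (acyclic) → match; 1× O (acyclic) → no.
That gives 5 matching atoms.

5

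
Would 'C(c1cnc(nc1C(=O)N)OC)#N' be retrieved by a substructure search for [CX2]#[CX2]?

The pattern [CX2]#[CX2] describes a carbon-carbon triple bond — an alkyne.
The closest candidate here is a nitrile (-C#N), but the triple bond is C#N, not C#C. No other fragment satisfies the full query, so there is no match.

No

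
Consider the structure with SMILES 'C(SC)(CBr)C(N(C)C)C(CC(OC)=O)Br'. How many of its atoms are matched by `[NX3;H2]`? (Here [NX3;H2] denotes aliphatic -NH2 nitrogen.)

0

The query [NX3;H2] means: aliphatic N with 3 total connections, two of them H — an -NH2 nitrogen (amine or amide).
Check the 16 heavy atoms by environment: 2× C (H2, X4) → no; 3× C (H1, X4) → no; 1× C (H0, X3) → no; 1× O (H0, X1) → no; 1× O (H0, X2) → no; 4× C (H3, X4) → no; 1× N (H0, X3) → no; 2× Br (H0, X1) → no; 1× S (H0, X2) → no.
No environment satisfies the query, so 0 matching atoms.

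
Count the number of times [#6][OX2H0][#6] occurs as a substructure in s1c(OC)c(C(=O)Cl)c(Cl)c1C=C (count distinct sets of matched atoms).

[#6][OX2H0][#6] is the SMARTS for an ether: an aliphatic oxygen bridging two carbons with no H on the oxygen.
Exactly one fragment in the molecule meets all constraints, giving 1 match.

1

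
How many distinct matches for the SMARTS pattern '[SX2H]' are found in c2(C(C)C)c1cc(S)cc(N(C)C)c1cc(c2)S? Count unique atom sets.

[SX2H] is the SMARTS for a thiol: an aliphatic sulfur with two connections, one being H.
The molecule carries 2 separate instances of a thiol (-SH) meeting every constraint; each maps to a distinct set of atoms, giving 2 matches.

2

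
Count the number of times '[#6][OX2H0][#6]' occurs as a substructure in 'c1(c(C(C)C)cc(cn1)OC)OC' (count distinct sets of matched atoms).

2

[#6][OX2H0][#6] is the SMARTS for an ether: an aliphatic oxygen bridging two carbons with no H on the oxygen.
The molecule carries 2 separate instances of a methoxy ether (-OCH3) meeting every constraint; each maps to a distinct set of atoms, giving 2 matches.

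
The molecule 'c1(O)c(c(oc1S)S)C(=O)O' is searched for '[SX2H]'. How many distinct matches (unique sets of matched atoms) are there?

2

[SX2H] is the SMARTS for a thiol: an aliphatic sulfur with two connections, one being H.
The molecule carries 2 separate instances of a thiol (-SH) meeting every constraint; each maps to a distinct set of atoms, giving 2 matches.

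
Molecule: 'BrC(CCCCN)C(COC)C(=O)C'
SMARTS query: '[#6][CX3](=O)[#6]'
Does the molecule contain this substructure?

The pattern [#6][CX3](=O)[#6] describes a carbonyl carbon (no H) flanked by two carbons — a ketone.
The molecule carries an acetyl/ketone group (-C(=O)CH3), whose atoms satisfy every constraint of the query, so the pattern matches.

Yes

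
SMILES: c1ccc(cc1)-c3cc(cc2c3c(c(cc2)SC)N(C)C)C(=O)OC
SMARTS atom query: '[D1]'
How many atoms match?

5

The query [D1] means: atom with exactly one heavy-atom neighbour (degree 1).
Check the 25 heavy atoms by environment: 7× c (aromatic, D3) → no; 9× c (aromatic, D2) → no; 1× N (D3) → no; 4× C (D1) → match; 1× S (D2) → no; 1× C (D3) → no; 1× O (D1) → match; 1× O (D2) → no.
Summing the matching environments: 4 + 1 = 5 matching atoms.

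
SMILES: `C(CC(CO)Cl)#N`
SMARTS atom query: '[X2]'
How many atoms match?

Check the 7 heavy atoms by environment: 3× C (X4) → no; 1× C (X2) → match; 1× N (X1) → no; 1× Cl (X1) → no; 1× O (X2) → match.
Summing the matching environments: 1 + 1 = 2 matching atoms.

2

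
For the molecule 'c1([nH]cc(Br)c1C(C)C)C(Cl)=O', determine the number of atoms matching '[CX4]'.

3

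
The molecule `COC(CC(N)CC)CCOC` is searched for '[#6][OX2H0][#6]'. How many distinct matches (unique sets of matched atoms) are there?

2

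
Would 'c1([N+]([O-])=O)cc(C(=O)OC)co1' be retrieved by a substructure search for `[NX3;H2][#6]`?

No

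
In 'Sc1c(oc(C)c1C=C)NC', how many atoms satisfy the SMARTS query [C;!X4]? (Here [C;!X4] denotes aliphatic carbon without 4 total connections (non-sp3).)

2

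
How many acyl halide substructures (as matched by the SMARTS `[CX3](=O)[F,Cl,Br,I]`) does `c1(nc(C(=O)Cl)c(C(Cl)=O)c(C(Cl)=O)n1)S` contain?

3

[CX3](=O)[F,Cl,Br,I] is the SMARTS for an acyl halide: a carbonyl carbon bonded to a halogen.
The molecule carries 3 separate instances of an acyl chloride (-C(=O)Cl) meeting every constraint; each maps to a distinct set of atoms, giving 3 matches.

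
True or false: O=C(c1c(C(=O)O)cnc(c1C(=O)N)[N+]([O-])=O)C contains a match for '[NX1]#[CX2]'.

The pattern [NX1]#[CX2] describes a nitrogen triple-bonded to a two-connected carbon — a nitrile.
The closest candidate here is a primary amide (-C(=O)NH2), but the nitrogen is NX3, not NX1. No other fragment satisfies the full query, so there is no match.

False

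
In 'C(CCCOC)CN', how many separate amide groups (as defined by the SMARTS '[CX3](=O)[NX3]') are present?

0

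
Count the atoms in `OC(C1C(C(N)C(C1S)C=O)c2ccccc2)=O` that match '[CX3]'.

The query [CX3] means: C with X3: aliphatic carbon with exactly 3 total connections.
Check the 18 heavy atoms by environment: 5× C (X4) → no; 1× S (X2) → no; 1× N (X3) → no; 2× C (X3) → match; 2× O (X1) → no; 1× O (X2) → no; 6× c (aromatic, X3) → no.
That gives 2 matching atoms.

2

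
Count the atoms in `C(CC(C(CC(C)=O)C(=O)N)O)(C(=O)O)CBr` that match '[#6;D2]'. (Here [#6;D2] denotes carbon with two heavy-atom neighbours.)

3

The query [#6;D2] means: any carbon bonded to exactly two heavy atoms.
Check the 17 heavy atoms by environment: 3× C (D2) → match; 6× C (D3) → no; 5× O (D1) → no; 1× N (D1) → no; 1× C (D1) → no; 1× Br (D1) → no.
That gives 3 matching atoms.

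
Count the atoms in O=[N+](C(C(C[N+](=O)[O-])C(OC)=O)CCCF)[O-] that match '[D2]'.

The query [D2] means: atom with exactly two heavy-atom neighbours.
Check the 17 heavy atoms by environment: 4× C (D2) → match; 3× C (D3) → no; 2× N (charge +1, D3) → no; 2× O (charge -1, D1) → no; 3× O (D1) → no; 1× O (D2) → match; 1× C (D1) → no; 1× F (D1) → no.
Summing the matching environments: 4 + 1 = 5 matching atoms.

5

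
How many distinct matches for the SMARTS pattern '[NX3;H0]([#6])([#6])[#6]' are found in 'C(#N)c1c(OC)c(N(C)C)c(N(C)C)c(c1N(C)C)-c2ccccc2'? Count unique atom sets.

3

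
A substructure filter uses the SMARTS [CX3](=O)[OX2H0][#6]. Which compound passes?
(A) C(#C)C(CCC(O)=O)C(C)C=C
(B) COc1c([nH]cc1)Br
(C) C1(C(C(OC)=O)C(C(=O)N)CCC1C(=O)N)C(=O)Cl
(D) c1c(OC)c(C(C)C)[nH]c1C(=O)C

[CX3](=O)[OX2H0][#6] describes a carbonyl carbon bonded to an oxygen that is itself bonded to carbon (no H on that O) (an ester).
(A) has a carboxylic acid group (-C(=O)OH) but the singly-bonded O carries H (OX2H1, not H0).
(B) has a methoxy ether (-OCH3) but the ether oxygen is not adjacent to a C=O carbon.
(C) contains a methyl-ester group (-C(=O)OCH3), which satisfies every atom and bond constraint.
(D) has a methoxy ether (-OCH3) but the ether oxygen is not adjacent to a C=O carbon.
So the answer is (C).

C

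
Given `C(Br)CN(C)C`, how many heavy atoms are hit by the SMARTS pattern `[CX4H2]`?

2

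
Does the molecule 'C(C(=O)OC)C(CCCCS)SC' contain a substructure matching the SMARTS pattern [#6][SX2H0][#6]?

The pattern [#6][SX2H0][#6] describes an aliphatic sulfur bridging two carbons with no H on the sulfur — a thioether.
The molecule carries a methylthio ether (-SCH3), whose atoms satisfy every constraint of the query, so the pattern matches.

Yes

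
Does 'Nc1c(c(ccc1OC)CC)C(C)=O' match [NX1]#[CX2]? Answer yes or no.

No

The pattern [NX1]#[CX2] describes a nitrogen triple-bonded to a two-connected carbon — a nitrile.
The closest candidate here is a primary amino group (-NH2), but the nitrogen is NX3 (three connections), not NX1 triple-bonded. No other fragment satisfies the full query, so there is no match.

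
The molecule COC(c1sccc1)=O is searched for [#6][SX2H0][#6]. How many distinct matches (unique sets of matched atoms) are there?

0

[#6][SX2H0][#6] is the SMARTS for a thioether: an aliphatic sulfur bridging two carbons with no H on the sulfur.
No fragment in the molecule satisfies every constraint, giving 0 matches.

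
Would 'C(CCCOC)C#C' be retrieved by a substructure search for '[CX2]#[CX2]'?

The pattern [CX2]#[CX2] describes a carbon-carbon triple bond — an alkyne.
The molecule carries an ethynyl group (-C#CH), whose atoms satisfy every constraint of the query, so the pattern matches.

Yes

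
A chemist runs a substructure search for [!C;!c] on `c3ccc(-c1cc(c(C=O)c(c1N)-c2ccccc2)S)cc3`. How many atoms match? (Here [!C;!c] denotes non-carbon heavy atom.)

3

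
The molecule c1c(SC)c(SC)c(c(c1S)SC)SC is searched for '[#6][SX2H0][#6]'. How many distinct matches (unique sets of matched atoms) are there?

4

[#6][SX2H0][#6] is the SMARTS for a thioether: an aliphatic sulfur bridging two carbons with no H on the sulfur.
The molecule carries 4 separate instances of a methylthio ether (-SCH3) meeting every constraint; each maps to a distinct set of atoms, giving 4 matches.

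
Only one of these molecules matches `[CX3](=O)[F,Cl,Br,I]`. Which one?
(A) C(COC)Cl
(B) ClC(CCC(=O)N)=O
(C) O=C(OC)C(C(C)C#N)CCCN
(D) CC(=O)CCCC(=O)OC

B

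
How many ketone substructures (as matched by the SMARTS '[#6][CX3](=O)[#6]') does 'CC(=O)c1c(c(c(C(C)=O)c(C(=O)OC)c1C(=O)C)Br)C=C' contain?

[#6][CX3](=O)[#6] is the SMARTS for a ketone: a carbonyl carbon (no H) flanked by two carbons.
The molecule carries 3 separate instances of an acetyl/ketone group (-C(=O)CH3) meeting every constraint; each maps to a distinct set of atoms, giving 3 matches.

3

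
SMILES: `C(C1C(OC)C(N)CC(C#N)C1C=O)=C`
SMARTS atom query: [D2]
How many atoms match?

Check the 15 heavy atoms by environment: 5× C (D3) → no; 4× C (D2) → match; 1× O (D1) → no; 2× C (D1) → no; 1× O (D2) → match; 2× N (D1) → no.
Summing the matching environments: 4 + 1 = 5 matching atoms.

5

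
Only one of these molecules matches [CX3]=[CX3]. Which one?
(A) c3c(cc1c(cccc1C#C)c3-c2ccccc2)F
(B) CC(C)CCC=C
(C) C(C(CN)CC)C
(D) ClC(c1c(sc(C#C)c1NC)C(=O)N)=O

[CX3]=[CX3] describes a non-aromatic C=C double bond between two sp2 carbons (an alkene).
(A) has an ethynyl group (-C#CH) but the C-C bond is a triple bond, not a double bond.
(B) contains a vinyl group (-CH=CH2), which satisfies every atom and bond constraint.
(C) has an ethyl group (-CH2CH3) but its C-C bond is a single bond between CX4 carbons, not CX3=CX3.
(D) has an ethynyl group (-C#CH) but the C-C bond is a triple bond, not a double bond.
So the answer is (B).

B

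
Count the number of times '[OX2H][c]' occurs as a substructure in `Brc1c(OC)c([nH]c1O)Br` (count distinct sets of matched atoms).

[OX2H][c] is the SMARTS for a phenol: a hydroxyl oxygen attached to an aromatic carbon.
Exactly one fragment in the molecule meets all constraints, giving 1 match.

1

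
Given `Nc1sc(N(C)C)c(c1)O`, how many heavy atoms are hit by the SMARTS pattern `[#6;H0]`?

The query [#6;H0] means: any carbon with no attached hydrogen.
Check the 10 heavy atoms by environment: 1× s (aromatic, H0) → no; 3× c (aromatic, H0) → match; 1× c (aromatic, H1) → no; 1× N (H2) → no; 1× N (H0) → no; 2× C (H3) → no; 1× O (H1) → no.
That gives 3 matching atoms.

3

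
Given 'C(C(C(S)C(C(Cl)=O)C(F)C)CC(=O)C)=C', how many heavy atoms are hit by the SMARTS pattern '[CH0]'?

2

Check the 16 heavy atoms by environment: 2× C (H2) → no; 5× C (H1) → no; 2× C (H3) → no; 1× F (H0) → no; 2× C (H0) → match; 2× O (H0) → no; 1× Cl (H0) → no; 1× S (H1) → no.
That gives 2 matching atoms.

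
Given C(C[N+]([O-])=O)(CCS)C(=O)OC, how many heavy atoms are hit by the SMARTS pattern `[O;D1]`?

3

The query [O;D1] means: aliphatic oxygen bonded to exactly one heavy atom.
Check the 12 heavy atoms by environment: 3× C (D2) → no; 2× C (D3) → no; 1× S (D1) → no; 2× O (D1) → match; 1× O (D2) → no; 1× C (D1) → no; 1× N (charge +1, D3) → no; 1× O (charge -1, D1) → match.
Summing the matching environments: 2 + 1 = 3 matching atoms.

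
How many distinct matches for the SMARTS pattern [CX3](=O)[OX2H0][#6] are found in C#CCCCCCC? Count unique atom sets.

[CX3](=O)[OX2H0][#6] is the SMARTS for an ester: a carbonyl carbon bonded to an oxygen that is itself bonded to carbon (no H on that O).
No fragment in the molecule satisfies every constraint, giving 0 matches.

0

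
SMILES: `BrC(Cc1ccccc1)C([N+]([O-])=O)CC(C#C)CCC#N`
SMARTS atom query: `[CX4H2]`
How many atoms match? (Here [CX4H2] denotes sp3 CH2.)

Check the 21 heavy atoms by environment: 4× C (H2, X4) → match; 3× C (H1, X4) → no; 1× N (charge +1, H0, X3) → no; 1× O (charge -1, H0, X1) → no; 1× O (H0, X1) → no; 2× C (H0, X2) → no; 1× N (H0, X1) → no; 1× c (aromatic, H0, X3) → no; 5× c (aromatic, H1, X3) → no; 1× C (H1, X2) → no; 1× Br (H0, X1) → no.
That gives 4 matching atoms.

4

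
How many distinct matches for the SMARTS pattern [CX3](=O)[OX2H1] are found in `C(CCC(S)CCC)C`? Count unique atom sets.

0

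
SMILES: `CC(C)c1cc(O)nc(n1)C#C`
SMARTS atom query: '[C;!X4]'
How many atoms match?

2

Check the 12 heavy atoms by environment: 2× n (aromatic, X2) → no; 4× c (aromatic, X3) → no; 2× C (X2) → match; 3× C (X4) → no; 1× O (X2) → no.
That gives 2 matching atoms.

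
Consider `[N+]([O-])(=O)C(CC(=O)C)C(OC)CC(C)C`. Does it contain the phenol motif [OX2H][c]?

The pattern [OX2H][c] describes a hydroxyl oxygen attached to an aromatic carbon — a phenol.
The closest candidate here is a methoxy ether (-OCH3), but the oxygen has H0, not H1. No other fragment satisfies the full query, so there is no match.

No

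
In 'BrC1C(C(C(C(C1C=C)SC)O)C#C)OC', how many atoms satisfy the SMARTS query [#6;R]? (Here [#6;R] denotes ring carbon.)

6

The query [#6;R] means: carbon that is part of a ring.
Check the 16 heavy atoms by environment: 6× C (in 6-ring) → match; 2× O (acyclic) → no; 6× C (acyclic) → no; 1× S (acyclic) → no; 1× Br (acyclic) → no.
That gives 6 matching atoms.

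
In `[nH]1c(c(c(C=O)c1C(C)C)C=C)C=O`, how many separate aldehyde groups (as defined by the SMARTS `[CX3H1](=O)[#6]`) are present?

2

[CX3H1](=O)[#6] is the SMARTS for an aldehyde: an sp2 carbon with one H, double-bonded to O and single-bonded to carbon.
The molecule carries 2 separate instances of an aldehyde (-CHO) meeting every constraint; each maps to a distinct set of atoms, giving 2 matches.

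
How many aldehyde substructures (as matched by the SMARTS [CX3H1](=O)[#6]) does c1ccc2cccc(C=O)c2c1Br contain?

1

[CX3H1](=O)[#6] is the SMARTS for an aldehyde: an sp2 carbon with one H, double-bonded to O and single-bonded to carbon.
Exactly one fragment in the molecule meets all constraints, giving 1 match.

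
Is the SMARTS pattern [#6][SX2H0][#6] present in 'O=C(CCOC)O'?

No

The pattern [#6][SX2H0][#6] describes an aliphatic sulfur bridging two carbons with no H on the sulfur — a thioether.
The closest candidate here is a methoxy ether (-OCH3), but the bridging atom is O, not S. No other fragment satisfies the full query, so there is no match.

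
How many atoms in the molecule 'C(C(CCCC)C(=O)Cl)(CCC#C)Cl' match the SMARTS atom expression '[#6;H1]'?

3

Check the 14 heavy atoms by environment: 5× C (H2) → no; 3× C (H1) → match; 2× C (H0) → no; 1× O (H0) → no; 2× Cl (H0) → no; 1× C (H3) → no.
That gives 3 matching atoms.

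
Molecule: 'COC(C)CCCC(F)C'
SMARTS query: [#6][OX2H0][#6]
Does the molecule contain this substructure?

The pattern [#6][OX2H0][#6] describes an aliphatic oxygen bridging two carbons with no H on the oxygen — an ether.
The molecule carries a methoxy ether (-OCH3), whose atoms satisfy every constraint of the query, so the pattern matches.

Yes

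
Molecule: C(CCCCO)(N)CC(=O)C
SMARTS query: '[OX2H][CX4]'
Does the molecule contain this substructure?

Yes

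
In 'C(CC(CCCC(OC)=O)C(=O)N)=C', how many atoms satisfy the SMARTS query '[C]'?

10

The query [C] means: uppercase C matches aliphatic (non-aromatic) carbon only.
Check the 14 heavy atoms by environment: 10× C → match; 3× O → no; 1× N → no.
That gives 10 matching atoms.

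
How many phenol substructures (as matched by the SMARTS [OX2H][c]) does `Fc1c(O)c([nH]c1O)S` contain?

2

[OX2H][c] is the SMARTS for a phenol: a hydroxyl oxygen attached to an aromatic carbon.
The molecule carries 2 separate instances of a hydroxyl group (-OH) meeting every constraint; each maps to a distinct set of atoms, giving 2 matches.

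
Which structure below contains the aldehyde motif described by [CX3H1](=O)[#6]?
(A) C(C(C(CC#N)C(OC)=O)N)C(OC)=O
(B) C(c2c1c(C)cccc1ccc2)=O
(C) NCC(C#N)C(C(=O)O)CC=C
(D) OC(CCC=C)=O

B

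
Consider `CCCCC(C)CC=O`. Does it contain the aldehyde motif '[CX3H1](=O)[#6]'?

The pattern [CX3H1](=O)[#6] describes an sp2 carbon with one H, double-bonded to O and single-bonded to carbon — an aldehyde.
The molecule carries an aldehyde (-CHO), whose atoms satisfy every constraint of the query, so the pattern matches.

Yes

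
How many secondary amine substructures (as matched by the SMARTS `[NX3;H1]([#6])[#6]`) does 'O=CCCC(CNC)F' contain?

[NX3;H1]([#6])[#6] is the SMARTS for a secondary amine: a trivalent nitrogen with one H, bonded to two carbons.
Exactly one fragment in the molecule meets all constraints, giving 1 match.

1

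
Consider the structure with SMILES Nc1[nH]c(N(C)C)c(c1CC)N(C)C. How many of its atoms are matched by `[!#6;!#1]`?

The query [!#6;!#1] means: not carbon and not hydrogen — any heteroatom.
Check the 14 heavy atoms by environment: 1× n (aromatic) → match; 4× c (aromatic) → no; 3× N → match; 6× C → no.
Summing the matching environments: 1 + 3 = 4 matching atoms.

4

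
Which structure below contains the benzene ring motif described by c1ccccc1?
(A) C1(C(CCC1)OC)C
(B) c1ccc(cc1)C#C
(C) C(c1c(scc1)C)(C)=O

B

c1ccccc1 describes six aromatic carbons in a ring (a benzene ring).
(A) has a methyl group (-CH3) but no six-membered all-carbon aromatic ring is present.
(B) contains the required atom environment, so the pattern matches.
(C) has a methyl group (-CH3) but no six-membered all-carbon aromatic ring is present.
So the answer is (B).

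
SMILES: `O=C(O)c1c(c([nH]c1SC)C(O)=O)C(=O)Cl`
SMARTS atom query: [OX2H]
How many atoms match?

2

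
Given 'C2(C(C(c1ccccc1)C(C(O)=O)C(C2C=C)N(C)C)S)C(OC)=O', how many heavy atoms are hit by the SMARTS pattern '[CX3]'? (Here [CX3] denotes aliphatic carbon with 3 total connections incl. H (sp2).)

4

The query [CX3] means: C with X3: aliphatic carbon with exactly 3 total connections.
Check the 25 heavy atoms by environment: 9× C (X4) → no; 4× C (X3) → match; 1× N (X3) → no; 2× O (X1) → no; 2× O (X2) → no; 6× c (aromatic, X3) → no; 1× S (X2) → no.
That gives 4 matching atoms.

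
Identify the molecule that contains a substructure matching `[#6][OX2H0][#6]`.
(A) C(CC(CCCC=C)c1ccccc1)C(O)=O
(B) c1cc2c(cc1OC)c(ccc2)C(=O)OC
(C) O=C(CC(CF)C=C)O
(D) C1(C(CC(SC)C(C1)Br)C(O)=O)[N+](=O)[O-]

B

[#6][OX2H0][#6] describes an aliphatic oxygen bridging two carbons with no H on the oxygen (an ether).
(A) has a carboxylic acid group (-C(=O)OH) but the -OH oxygen has H1; the =O is OX1, not OX2.
(B) contains a methoxy ether (-OCH3), which satisfies every atom and bond constraint.
(C) has a carboxylic acid group (-C(=O)OH) but the -OH oxygen has H1; the =O is OX1, not OX2.
(D) has a carboxylic acid group (-C(=O)OH) but the -OH oxygen has H1; the =O is OX1, not OX2.
So the answer is (B).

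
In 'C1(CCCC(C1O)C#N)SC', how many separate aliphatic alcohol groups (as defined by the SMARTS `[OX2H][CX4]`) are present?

1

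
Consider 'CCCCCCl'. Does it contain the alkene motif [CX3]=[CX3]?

No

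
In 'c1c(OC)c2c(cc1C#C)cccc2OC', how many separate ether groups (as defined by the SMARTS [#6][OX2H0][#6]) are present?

2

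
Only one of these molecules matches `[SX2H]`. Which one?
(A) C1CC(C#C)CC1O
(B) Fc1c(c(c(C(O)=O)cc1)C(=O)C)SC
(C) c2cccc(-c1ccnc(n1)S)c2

C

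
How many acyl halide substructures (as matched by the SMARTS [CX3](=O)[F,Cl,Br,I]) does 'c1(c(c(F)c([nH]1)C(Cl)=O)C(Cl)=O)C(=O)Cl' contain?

3

[CX3](=O)[F,Cl,Br,I] is the SMARTS for an acyl halide: a carbonyl carbon bonded to a halogen.
The molecule carries 3 separate instances of an acyl chloride (-C(=O)Cl) meeting every constraint; each maps to a distinct set of atoms, giving 3 matches.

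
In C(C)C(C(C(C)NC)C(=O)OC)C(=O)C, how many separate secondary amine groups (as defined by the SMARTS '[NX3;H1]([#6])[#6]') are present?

1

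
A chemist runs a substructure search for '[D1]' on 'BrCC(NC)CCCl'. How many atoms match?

The query [D1] means: atom with exactly one heavy-atom neighbour (degree 1).
Check the 8 heavy atoms by environment: 3× C (D2) → no; 1× C (D3) → no; 1× N (D2) → no; 1× C (D1) → match; 1× Br (D1) → match; 1× Cl (D1) → match.
Summing the matching environments: 1 + 1 + 1 = 3 matching atoms.

3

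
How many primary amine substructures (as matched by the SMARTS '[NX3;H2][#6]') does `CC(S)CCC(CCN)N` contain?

2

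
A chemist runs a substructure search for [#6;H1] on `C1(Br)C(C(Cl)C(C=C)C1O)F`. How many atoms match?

6

Check the 11 heavy atoms by environment: 6× C (H1) → match; 1× O (H1) → no; 1× Br (H0) → no; 1× F (H0) → no; 1× Cl (H0) → no; 1× C (H2) → no.
That gives 6 matching atoms.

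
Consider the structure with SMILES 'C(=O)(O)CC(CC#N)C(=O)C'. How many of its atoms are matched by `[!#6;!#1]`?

The query [!#6;!#1] means: not carbon and not hydrogen — any heteroatom.
Check the 11 heavy atoms by environment: 7× C → no; 3× O → match; 1× N → match.
Summing the matching environments: 3 + 1 = 4 matching atoms.

4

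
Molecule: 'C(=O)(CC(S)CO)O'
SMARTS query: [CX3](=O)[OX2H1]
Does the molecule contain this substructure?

Yes

The pattern [CX3](=O)[OX2H1] describes an sp2 carbon double-bonded to O and single-bonded to an -OH oxygen — a carboxylic acid.
The molecule carries a carboxylic acid group (-C(=O)OH), whose atoms satisfy every constraint of the query, so the pattern matches.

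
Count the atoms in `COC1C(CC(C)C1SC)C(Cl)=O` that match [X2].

2

The query [X2] means: any atom with exactly two total connections (bonds + H).
Check the 13 heavy atoms by environment: 8× C (X4) → no; 1× S (X2) → match; 1× C (X3) → no; 1× O (X1) → no; 1× Cl (X1) → no; 1× O (X2) → match.
Summing the matching environments: 1 + 1 = 2 matching atoms.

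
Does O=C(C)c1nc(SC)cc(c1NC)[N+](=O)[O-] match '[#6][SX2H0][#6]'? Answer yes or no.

Yes

The pattern [#6][SX2H0][#6] describes an aliphatic sulfur bridging two carbons with no H on the sulfur — a thioether.
The molecule carries a methylthio ether (-SCH3), whose atoms satisfy every constraint of the query, so the pattern matches.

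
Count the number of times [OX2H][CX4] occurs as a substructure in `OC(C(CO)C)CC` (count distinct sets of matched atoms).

2

[OX2H][CX4] is the SMARTS for an aliphatic alcohol: a hydroxyl oxygen bound to an sp3 (X4) carbon.
The molecule carries 2 separate instances of a hydroxyl group (-OH) meeting every constraint; each maps to a distinct set of atoms, giving 2 matches.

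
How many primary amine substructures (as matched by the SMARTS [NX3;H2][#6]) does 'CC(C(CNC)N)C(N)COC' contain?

2

[NX3;H2][#6] is the SMARTS for a primary amine: a trivalent nitrogen with two H attached to carbon.
The molecule carries 2 separate instances of a primary amino group (-NH2) meeting every constraint; each maps to a distinct set of atoms, giving 2 matches.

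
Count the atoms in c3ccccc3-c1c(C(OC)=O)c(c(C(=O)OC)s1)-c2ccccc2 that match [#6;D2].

10

The query [#6;D2] means: any carbon bonded to exactly two heavy atoms.
Check the 25 heavy atoms by environment: 1× s (aromatic, D2) → no; 6× c (aromatic, D3) → no; 2× C (D3) → no; 2× O (D1) → no; 2× O (D2) → no; 2× C (D1) → no; 10× c (aromatic, D2) → match.
That gives 10 matching atoms.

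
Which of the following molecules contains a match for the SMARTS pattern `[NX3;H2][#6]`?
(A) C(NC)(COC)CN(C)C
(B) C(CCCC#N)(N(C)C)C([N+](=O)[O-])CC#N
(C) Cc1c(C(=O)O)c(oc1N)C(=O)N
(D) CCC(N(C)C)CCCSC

C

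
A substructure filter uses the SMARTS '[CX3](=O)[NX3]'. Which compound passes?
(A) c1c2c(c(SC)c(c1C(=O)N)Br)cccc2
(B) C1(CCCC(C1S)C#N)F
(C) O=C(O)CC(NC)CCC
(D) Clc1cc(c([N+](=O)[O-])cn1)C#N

[CX3](=O)[NX3] describes a carbonyl carbon bonded to a trivalent nitrogen (an amide).
(A) contains a primary amide (-C(=O)NH2), which satisfies every atom and bond constraint.
(B) has a nitrile (-C#N) but the nitrile N is NX1 (triple-bonded), not NX3.
(C) has a carboxylic acid group (-C(=O)OH) but the carbonyl is bonded to O, not to an NX3 nitrogen.
(D) has a nitrile (-C#N) but the nitrile N is NX1 (triple-bonded), not NX3.
So the answer is (A).

A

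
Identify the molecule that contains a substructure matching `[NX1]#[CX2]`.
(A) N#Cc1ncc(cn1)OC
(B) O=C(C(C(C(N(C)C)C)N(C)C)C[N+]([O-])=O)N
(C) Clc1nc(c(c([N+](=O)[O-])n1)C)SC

A

[NX1]#[CX2] describes a nitrogen triple-bonded to a two-connected carbon (a nitrile).
(A) contains a nitrile (-C#N), which satisfies every atom and bond constraint.
(B) has a primary amide (-C(=O)NH2) but the nitrogen is NX3, not NX1.
(C) has a nitro group (-[N+](=O)[O-]) but there is no C#N triple bond.
So the answer is (A).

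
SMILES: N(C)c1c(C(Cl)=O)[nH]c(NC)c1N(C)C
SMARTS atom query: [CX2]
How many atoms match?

The query [CX2] means: C with X2: aliphatic carbon with exactly 2 total connections.
Check the 15 heavy atoms by environment: 1× n (aromatic, X3) → no; 4× c (aromatic, X3) → no; 3× N (X3) → no; 4× C (X4) → no; 1× C (X3) → no; 1× O (X1) → no; 1× Cl (X1) → no.
No environment satisfies the query, so 0 matching atoms.

0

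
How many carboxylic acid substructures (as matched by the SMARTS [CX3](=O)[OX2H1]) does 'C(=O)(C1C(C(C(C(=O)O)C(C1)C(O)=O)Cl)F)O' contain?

3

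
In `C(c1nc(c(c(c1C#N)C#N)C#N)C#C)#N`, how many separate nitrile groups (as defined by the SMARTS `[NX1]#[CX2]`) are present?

4

[NX1]#[CX2] is the SMARTS for a nitrile: a nitrogen triple-bonded to a two-connected carbon.
The molecule carries 4 separate instances of a nitrile (-C#N) meeting every constraint; each maps to a distinct set of atoms, giving 4 matches.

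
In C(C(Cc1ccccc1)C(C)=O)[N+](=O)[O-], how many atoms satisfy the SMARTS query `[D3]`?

4

The query [D3] means: atom with exactly three heavy-atom neighbours.
Check the 15 heavy atoms by environment: 2× C (D2) → no; 2× C (D3) → match; 1× N (charge +1, D3) → match; 1× O (charge -1, D1) → no; 2× O (D1) → no; 1× c (aromatic, D3) → match; 5× c (aromatic, D2) → no; 1× C (D1) → no.
Summing the matching environments: 2 + 1 + 1 = 4 matching atoms.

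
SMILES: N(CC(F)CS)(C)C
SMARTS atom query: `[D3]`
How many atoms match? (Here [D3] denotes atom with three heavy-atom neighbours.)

The query [D3] means: atom with exactly three heavy-atom neighbours.
Check the 8 heavy atoms by environment: 2× C (D2) → no; 1× C (D3) → match; 1× S (D1) → no; 1× F (D1) → no; 1× N (D3) → match; 2× C (D1) → no.
Summing the matching environments: 1 + 1 = 2 matching atoms.

2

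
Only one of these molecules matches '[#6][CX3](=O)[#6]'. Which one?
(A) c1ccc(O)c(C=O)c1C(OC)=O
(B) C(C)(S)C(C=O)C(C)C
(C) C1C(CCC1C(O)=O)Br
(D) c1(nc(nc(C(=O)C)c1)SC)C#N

[#6][CX3](=O)[#6] describes a carbonyl carbon (no H) flanked by two carbons (a ketone).
(A) has a methyl-ester group (-C(=O)OCH3) but one neighbour of the carbonyl carbon is O, not C.
(B) has an aldehyde (-CHO) but the carbonyl carbon has H1, so it is not flanked by two carbons.
(C) has a carboxylic acid group (-C(=O)OH) but one neighbour of the carbonyl carbon is O, not C.
(D) contains an acetyl/ketone group (-C(=O)CH3), which satisfies every atom and bond constraint.
So the answer is (D).

D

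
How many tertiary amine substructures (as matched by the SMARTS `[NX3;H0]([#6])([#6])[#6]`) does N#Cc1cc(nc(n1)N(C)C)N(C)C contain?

[NX3;H0]([#6])([#6])[#6] is the SMARTS for a tertiary amine: a trivalent nitrogen with no H, bonded to three carbons.
The molecule carries 2 separate instances of a dimethylamino group (-N(CH3)2) meeting every constraint; each maps to a distinct set of atoms, giving 2 matches.

2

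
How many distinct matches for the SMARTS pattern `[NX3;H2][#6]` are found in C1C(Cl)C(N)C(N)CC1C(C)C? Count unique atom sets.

[NX3;H2][#6] is the SMARTS for a primary amine: a trivalent nitrogen with two H attached to carbon.
The molecule carries 2 separate instances of a primary amino group (-NH2) meeting every constraint; each maps to a distinct set of atoms, giving 2 matches.

2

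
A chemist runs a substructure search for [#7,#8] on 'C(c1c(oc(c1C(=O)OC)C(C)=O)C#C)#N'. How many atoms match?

5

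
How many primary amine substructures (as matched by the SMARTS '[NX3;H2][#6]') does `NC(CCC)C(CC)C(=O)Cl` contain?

1

[NX3;H2][#6] is the SMARTS for a primary amine: a trivalent nitrogen with two H attached to carbon.
Exactly one fragment in the molecule meets all constraints, giving 1 match.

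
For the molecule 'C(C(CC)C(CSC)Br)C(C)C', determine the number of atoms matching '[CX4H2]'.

The query [CX4H2] means: sp3 carbon (X4) with exactly two hydrogens.
Check the 12 heavy atoms by environment: 3× C (H2, X4) → match; 3× C (H1, X4) → no; 4× C (H3, X4) → no; 1× Br (H0, X1) → no; 1× S (H0, X2) → no.
That gives 3 matching atoms.

3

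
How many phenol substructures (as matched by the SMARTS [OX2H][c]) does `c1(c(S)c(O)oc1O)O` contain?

[OX2H][c] is the SMARTS for a phenol: a hydroxyl oxygen attached to an aromatic carbon.
The molecule carries 3 separate instances of a hydroxyl group (-OH) meeting every constraint; each maps to a distinct set of atoms, giving 3 matches.

3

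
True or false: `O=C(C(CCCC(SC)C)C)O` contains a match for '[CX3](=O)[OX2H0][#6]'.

The pattern [CX3](=O)[OX2H0][#6] describes a carbonyl carbon bonded to an oxygen that is itself bonded to carbon (no H on that O) — an ester.
The closest candidate here is a carboxylic acid group (-C(=O)OH), but the singly-bonded O carries H (OX2H1, not H0). No other fragment satisfies the full query, so there is no match.

False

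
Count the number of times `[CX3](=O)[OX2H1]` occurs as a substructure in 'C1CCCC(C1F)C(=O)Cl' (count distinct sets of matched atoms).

[CX3](=O)[OX2H1] is the SMARTS for a carboxylic acid: an sp2 carbon double-bonded to O and single-bonded to an -OH oxygen.
The molecule has an acyl chloride (-C(=O)Cl), but the carbonyl is bonded to Cl, not to an -OH oxygen; nothing else fits, so there are 0 matches.

0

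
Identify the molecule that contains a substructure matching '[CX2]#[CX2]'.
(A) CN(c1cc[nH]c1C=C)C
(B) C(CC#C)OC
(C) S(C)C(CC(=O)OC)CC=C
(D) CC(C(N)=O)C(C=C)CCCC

B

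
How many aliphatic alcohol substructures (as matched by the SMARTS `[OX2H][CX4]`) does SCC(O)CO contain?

2

[OX2H][CX4] is the SMARTS for an aliphatic alcohol: a hydroxyl oxygen bound to an sp3 (X4) carbon.
The molecule carries 2 separate instances of a hydroxyl group (-OH) meeting every constraint; each maps to a distinct set of atoms, giving 2 matches.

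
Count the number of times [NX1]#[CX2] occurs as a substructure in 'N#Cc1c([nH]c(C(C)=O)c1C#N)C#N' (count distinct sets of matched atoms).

3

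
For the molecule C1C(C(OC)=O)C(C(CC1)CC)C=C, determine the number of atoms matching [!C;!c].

2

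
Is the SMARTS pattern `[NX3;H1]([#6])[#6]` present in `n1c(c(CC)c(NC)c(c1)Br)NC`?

Yes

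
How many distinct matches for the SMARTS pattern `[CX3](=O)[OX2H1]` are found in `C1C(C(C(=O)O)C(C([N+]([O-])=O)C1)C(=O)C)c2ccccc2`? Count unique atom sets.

1

[CX3](=O)[OX2H1] is the SMARTS for a carboxylic acid: an sp2 carbon double-bonded to O and single-bonded to an -OH oxygen.
Exactly one fragment in the molecule meets all constraints, giving 1 match.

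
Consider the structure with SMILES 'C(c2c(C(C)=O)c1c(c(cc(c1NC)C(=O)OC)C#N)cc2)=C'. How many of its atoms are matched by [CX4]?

3

The query [CX4] means: C with X4: aliphatic carbon with exactly 4 total connections (bonds + H).
Check the 23 heavy atoms by environment: 10× c (aromatic, X3) → no; 4× C (X3) → no; 2× O (X1) → no; 3× C (X4) → match; 1× O (X2) → no; 1× N (X3) → no; 1× C (X2) → no; 1× N (X1) → no.
That gives 3 matching atoms.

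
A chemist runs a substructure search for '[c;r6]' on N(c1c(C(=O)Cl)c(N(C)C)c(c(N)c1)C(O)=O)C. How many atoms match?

6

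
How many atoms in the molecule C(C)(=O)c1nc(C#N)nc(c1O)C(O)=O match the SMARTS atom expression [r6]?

6

Check the 15 heavy atoms by environment: 2× n (aromatic, in 6-ring) → match; 4× c (aromatic, in 6-ring) → match; 4× C (acyclic) → no; 4× O (acyclic) → no; 1× N (acyclic) → no.
Summing the matching environments: 2 + 4 = 6 matching atoms.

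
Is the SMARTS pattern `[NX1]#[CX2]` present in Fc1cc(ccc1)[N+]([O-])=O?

The pattern [NX1]#[CX2] describes a nitrogen triple-bonded to a two-connected carbon — a nitrile.
The closest candidate here is a nitro group (-[N+](=O)[O-]), but there is no C#N triple bond. No other fragment satisfies the full query, so there is no match.

No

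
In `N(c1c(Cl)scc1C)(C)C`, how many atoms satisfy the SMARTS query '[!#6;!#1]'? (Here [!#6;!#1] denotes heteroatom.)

3

The query [!#6;!#1] means: not carbon and not hydrogen — any heteroatom.
Check the 10 heavy atoms by environment: 1× s (aromatic) → match; 4× c (aromatic) → no; 3× C → no; 1× Cl → match; 1× N → match.
Summing the matching environments: 1 + 1 + 1 = 3 matching atoms.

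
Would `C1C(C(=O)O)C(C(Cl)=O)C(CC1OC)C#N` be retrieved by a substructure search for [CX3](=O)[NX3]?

The pattern [CX3](=O)[NX3] describes a carbonyl carbon bonded to a trivalent nitrogen — an amide.
The closest candidate here is a carboxylic acid group (-C(=O)OH), but the carbonyl is bonded to O, not to an NX3 nitrogen. No other fragment satisfies the full query, so there is no match.

No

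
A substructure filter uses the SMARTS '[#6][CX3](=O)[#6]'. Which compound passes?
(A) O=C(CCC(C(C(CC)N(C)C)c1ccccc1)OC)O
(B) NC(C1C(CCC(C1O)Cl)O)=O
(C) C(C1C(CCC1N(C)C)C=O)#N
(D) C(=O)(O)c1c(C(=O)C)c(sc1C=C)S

[#6][CX3](=O)[#6] describes a carbonyl carbon (no H) flanked by two carbons (a ketone).
(A) has a carboxylic acid group (-C(=O)OH) but one neighbour of the carbonyl carbon is O, not C.
(B) has a primary amide (-C(=O)NH2) but one neighbour of the carbonyl carbon is N, not C.
(C) has an aldehyde (-CHO) but the carbonyl carbon has H1, so it is not flanked by two carbons.
(D) contains an acetyl/ketone group (-C(=O)CH3), which satisfies every atom and bond constraint.
So the answer is (D).

D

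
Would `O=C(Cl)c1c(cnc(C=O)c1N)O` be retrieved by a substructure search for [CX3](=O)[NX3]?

The pattern [CX3](=O)[NX3] describes a carbonyl carbon bonded to a trivalent nitrogen — an amide.
The closest candidate here is a primary amino group (-NH2), but the -NH2 is not attached to a carbonyl carbon. No other fragment satisfies the full query, so there is no match.

No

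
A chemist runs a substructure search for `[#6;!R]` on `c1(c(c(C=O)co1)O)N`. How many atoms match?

The query [#6;!R] means: carbon not in any ring.
Check the 9 heavy atoms by environment: 1× o (aromatic, in 5-ring) → no; 4× c (aromatic, in 5-ring) → no; 1× N (acyclic) → no; 1× C (acyclic) → match; 2× O (acyclic) → no.
That gives 1 matching atom.

1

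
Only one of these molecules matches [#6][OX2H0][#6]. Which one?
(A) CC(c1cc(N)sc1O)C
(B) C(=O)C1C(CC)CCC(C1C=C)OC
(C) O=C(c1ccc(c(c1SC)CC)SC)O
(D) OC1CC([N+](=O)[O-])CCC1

B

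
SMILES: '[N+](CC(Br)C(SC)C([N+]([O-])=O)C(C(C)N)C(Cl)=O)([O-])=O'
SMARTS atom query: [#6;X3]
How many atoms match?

The query [#6;X3] means: any carbon (aromatic or not) with three total connections.
Check the 20 heavy atoms by environment: 8× C (X4) → no; 1× Br (X1) → no; 2× N (charge +1, X3) → no; 2× O (charge -1, X1) → no; 3× O (X1) → no; 1× C (X3) → match; 1× Cl (X1) → no; 1× N (X3) → no; 1× S (X2) → no.
That gives 1 matching atom.

1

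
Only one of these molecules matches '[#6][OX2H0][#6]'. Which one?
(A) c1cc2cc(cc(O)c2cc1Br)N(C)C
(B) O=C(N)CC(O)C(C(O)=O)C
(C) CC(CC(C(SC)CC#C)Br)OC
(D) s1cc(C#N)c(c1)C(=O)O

C

[#6][OX2H0][#6] describes an aliphatic oxygen bridging two carbons with no H on the oxygen (an ether).
(A) has a hydroxyl group (-OH) but the oxygen has H1, not H0 bridging two carbons.
(B) has a hydroxyl group (-OH) but the oxygen has H1, not H0 bridging two carbons.
(C) contains a methoxy ether (-OCH3), which satisfies every atom and bond constraint.
(D) has a carboxylic acid group (-C(=O)OH) but the -OH oxygen has H1; the =O is OX1, not OX2.
So the answer is (C).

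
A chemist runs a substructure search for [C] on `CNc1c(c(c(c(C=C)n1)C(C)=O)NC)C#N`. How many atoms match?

Check the 17 heavy atoms by environment: 1× n (aromatic) → no; 5× c (aromatic) → no; 3× N → no; 7× C → match; 1× O → no.
That gives 7 matching atoms.

7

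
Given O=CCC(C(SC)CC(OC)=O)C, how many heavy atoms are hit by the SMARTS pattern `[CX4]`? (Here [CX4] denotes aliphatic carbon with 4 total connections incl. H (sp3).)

The query [CX4] means: C with X4: aliphatic carbon with exactly 4 total connections (bonds + H).
Check the 13 heavy atoms by environment: 7× C (X4) → match; 2× C (X3) → no; 2× O (X1) → no; 1× S (X2) → no; 1× O (X2) → no.
That gives 7 matching atoms.

7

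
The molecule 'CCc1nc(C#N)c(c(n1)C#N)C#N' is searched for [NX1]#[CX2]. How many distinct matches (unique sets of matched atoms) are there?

3

[NX1]#[CX2] is the SMARTS for a nitrile: a nitrogen triple-bonded to a two-connected carbon.
The molecule carries 3 separate instances of a nitrile (-C#N) meeting every constraint; each maps to a distinct set of atoms, giving 3 matches.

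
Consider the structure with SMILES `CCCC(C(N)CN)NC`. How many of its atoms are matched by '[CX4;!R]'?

The query [CX4;!R] means: aliphatic carbon with four total connections, not in a ring.
Check the 10 heavy atoms by environment: 7× C (X4, acyclic) → match; 3× N (X3, acyclic) → no.
That gives 7 matching atoms.

7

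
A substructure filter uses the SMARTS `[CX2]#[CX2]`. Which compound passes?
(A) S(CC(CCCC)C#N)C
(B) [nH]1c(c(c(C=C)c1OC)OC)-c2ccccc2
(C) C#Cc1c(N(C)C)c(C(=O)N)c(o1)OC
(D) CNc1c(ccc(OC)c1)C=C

C

[CX2]#[CX2] describes a carbon-carbon triple bond (an alkyne).
(A) has a nitrile (-C#N) but the triple bond is C#N, not C#C.
(B) has a vinyl group (-CH=CH2) but the C=C is a double bond; both carbons are CX3, not CX2.
(C) contains an ethynyl group (-C#CH), which satisfies every atom and bond constraint.
(D) has a vinyl group (-CH=CH2) but the C=C is a double bond; both carbons are CX3, not CX2.
So the answer is (C).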